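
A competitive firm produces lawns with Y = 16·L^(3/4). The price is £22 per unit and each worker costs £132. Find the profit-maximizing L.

L* = 16

MP_L = (3/4)·16·L^(-1/4) = 12·L^(-1/4).
Profit maximization for a price taker requires P·MP_L = w: 22·12·L^(-1/4) = 132.
So L^(-1/4) = 0.5, which gives L = 16.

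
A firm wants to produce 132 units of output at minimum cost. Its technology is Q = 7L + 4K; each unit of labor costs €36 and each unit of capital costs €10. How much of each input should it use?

L* = 0, K* = 33

The inputs are perfect substitutes, so the firm uses whichever has the lower cost per unit of output.
Cost per unit of output via L is w/7 = 36/7; via K it is r/4 = 2.5. K is cheaper.
Producing Q = 132 with K alone: L = 0, K = 33.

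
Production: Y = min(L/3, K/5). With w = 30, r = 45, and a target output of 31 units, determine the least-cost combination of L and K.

L* = 93, K* = 155

With a fixed-proportions technology, the cost-minimizing bundle uses no slack in either input: L/3 = K/5 = Y.
So L = 3·31 = 93 and K = 5·31 = 155.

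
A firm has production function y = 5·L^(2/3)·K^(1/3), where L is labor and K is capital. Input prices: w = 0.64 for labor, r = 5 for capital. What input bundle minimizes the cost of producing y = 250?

Cost minimization requires the marginal rate of technical substitution to equal the input-price ratio: MP_L/MP_K = w/r.
Here MP_L/MP_K = (2/3)·(K/L)/(1/3) = 2·(K/L). Setting this equal to 0.64/5 = 0.128 gives K = 0.064L.
Substituting into y = 250: 5·L^(2/3)·(0.064L)^(1/3) = 250.
Solving, L = 125 and K = 8.

L* = 125, K* = 8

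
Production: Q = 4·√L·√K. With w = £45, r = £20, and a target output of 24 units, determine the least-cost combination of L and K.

L* = 4, K* = 9

Cost minimization requires the marginal rate of technical substitution to equal the input-price ratio: MP_L/MP_K = w/r.
Here MP_L/MP_K = (1/2)·(K/L)/(1/2) = (K/L). Setting this equal to 45/20 = 2.25 gives K = 2.25L.
Substituting into Q = 24: 4·L^(1/2)·(2.25L)^(1/2) = 24.
Solving, L = 4 and K = 9.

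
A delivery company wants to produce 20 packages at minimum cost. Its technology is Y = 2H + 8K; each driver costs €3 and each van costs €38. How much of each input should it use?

H* = 10, K* = 0

The inputs are perfect substitutes, so the firm uses whichever has the lower cost per unit of output.
Cost per unit of output via H is w/2 = 1.5; via K it is r/8 = 4.75. H is cheaper.
Producing Y = 20 with H alone: H = 10, K = 0.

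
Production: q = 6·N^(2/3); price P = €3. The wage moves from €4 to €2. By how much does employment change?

From P·MP_N = w with MP_N = 4·N^(-1/3), the labor demand is N(w) = (12/w)^(3).
At w = 4: N = 27. At w = 2: N = 216.
ΔN = 216 − 27 = 189.

ΔN = 189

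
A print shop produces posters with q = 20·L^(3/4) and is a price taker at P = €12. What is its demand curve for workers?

MP_L = (3/4)·20·L^(-1/4) = 15·L^(-1/4).
Setting P·MP_L = w: 180·L^(-1/4) = w.
Solving for L: L^(-1/4) = w/180, so L = (180/w)^(4).

L(w) = (180/w)^(4)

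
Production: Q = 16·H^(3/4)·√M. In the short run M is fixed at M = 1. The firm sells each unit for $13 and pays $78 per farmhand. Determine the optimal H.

With M = 1, MP_H = (3/4)·16·H^(-1/4)·1^(1/2) = 12·H^(-1/4).
Profit maximization for a price taker requires P·MP_H = w: 13·12·H^(-1/4) = 78.
So H^(-1/4) = 0.5, which gives H = 16.

H* = 16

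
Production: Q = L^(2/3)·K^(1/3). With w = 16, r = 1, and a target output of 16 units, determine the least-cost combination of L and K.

L* = 8, K* = 64

Cost minimization requires the marginal rate of technical substitution to equal the input-price ratio: MP_L/MP_K = w/r.
Here MP_L/MP_K = (2/3)·(K/L)/(1/3) = 2·(K/L). Setting this equal to 16/1 = 16 gives K = 8L.
Substituting into Q = 16: L^(2/3)·(8L)^(1/3) = 16.
Solving, L = 8 and K = 64.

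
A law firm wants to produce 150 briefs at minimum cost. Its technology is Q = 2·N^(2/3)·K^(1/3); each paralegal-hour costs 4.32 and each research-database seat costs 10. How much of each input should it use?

Cost minimization requires the marginal rate of technical substitution to equal the input-price ratio: MP_N/MP_K = w/r.
Here MP_N/MP_K = (2/3)·(K/N)/(1/3) = 2·(K/N). Setting this equal to 4.32/10 = 0.432 gives K = 0.216N.
Substituting into Q = 150: 2·N^(2/3)·(0.216N)^(1/3) = 150.
Solving, N = 125 and K = 27.

N* = 125, K* = 27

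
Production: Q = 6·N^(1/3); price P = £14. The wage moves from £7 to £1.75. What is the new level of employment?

From P·MP_N = w with MP_N = 2·N^(-2/3), the labor demand is N(w) = (28/w)^(3/2).
At w = 7: N = 8. At w = 1.75: N = 64.

N* = 64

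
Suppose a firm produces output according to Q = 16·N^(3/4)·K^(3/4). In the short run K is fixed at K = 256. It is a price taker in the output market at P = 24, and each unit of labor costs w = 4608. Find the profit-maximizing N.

N* = 256

With K = 256, MP_N = (3/4)·16·N^(-1/4)·256^(3/4) = 768·N^(-1/4).
Profit maximization for a price taker requires P·MP_N = w: 24·768·N^(-1/4) = 4608.
So N^(-1/4) = 0.25, which gives N = 256.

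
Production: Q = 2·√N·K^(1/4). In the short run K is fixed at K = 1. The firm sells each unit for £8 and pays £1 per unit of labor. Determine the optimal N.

N* = 64

With K = 1, MP_N = (1/2)·2·N^(-1/2)·1^(1/4) = N^(-1/2).
Profit maximization for a price taker requires P·MP_N = w: 8·N^(-1/2) = 1.
So N^(-1/2) = 0.125, which gives N = 64.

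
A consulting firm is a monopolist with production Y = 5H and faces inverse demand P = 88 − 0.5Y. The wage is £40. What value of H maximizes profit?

H* = 16

Marginal revenue from the inverse demand is MR = 88 − Y.
The marginal product is MP_H = 5.
A monopolist hires until marginal revenue product equals the wage: MR·MP_H = w.
(88 − 5H)·5 = 40, so H = 16.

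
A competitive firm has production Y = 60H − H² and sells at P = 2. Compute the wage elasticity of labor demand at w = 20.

ε = -0.2

From P·MP_H = w with MP_H = 60 − 2H, labor demand is H(w) = (60 − w/2)/2.
dH/dw = −1/(4) = -0.25.
At w = 20, H = 25, so ε = (dH/dw)·(w/H) = (-0.25)·(20/25) = -0.2.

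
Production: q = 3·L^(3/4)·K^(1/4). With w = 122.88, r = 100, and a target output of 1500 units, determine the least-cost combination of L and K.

L* = 625, K* = 256

Cost minimization requires the marginal rate of technical substitution to equal the input-price ratio: MP_L/MP_K = w/r.
Here MP_L/MP_K = (3/4)·(K/L)/(1/4) = 3·(K/L). Setting this equal to 122.88/100 = 1.2288 gives K = 0.4096L.
Substituting into q = 1500: 3·L^(3/4)·(0.4096L)^(1/4) = 1500.
Solving, L = 625 and K = 256.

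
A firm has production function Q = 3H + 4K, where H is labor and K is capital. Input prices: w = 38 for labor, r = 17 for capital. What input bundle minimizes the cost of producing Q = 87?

H* = 0, K* = 21.75

The inputs are perfect substitutes, so the firm uses whichever has the lower cost per unit of output.
Cost per unit of output via H is w/3 = 38/3; via K it is r/4 = 4.25. K is cheaper.
Producing Q = 87 with K alone: H = 0, K = 21.75.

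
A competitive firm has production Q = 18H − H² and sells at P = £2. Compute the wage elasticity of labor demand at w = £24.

From P·MP_H = w with MP_H = 18 − 2H, labor demand is H(w) = (18 − w/2)/2.
dH/dw = −1/(4) = -0.25.
At w = 24, H = 3, so ε = (dH/dw)·(w/H) = (-0.25)·(24/3) = -2.

ε = -2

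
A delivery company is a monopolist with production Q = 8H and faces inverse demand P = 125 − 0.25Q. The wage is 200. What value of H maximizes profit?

H* = 25

Marginal revenue from the inverse demand is MR = 125 − 0.5Q.
The marginal product is MP_H = 8.
A monopolist hires until marginal revenue product equals the wage: MR·MP_H = w.
(125 − 4H)·8 = 200, so H = 25.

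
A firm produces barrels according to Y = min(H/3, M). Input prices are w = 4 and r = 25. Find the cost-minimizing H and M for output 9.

H* = 27, M* = 9

With a fixed-proportions technology, the cost-minimizing bundle uses no slack in either input: H/3 = M = Y.
So H = 3·9 = 27 and M = 9.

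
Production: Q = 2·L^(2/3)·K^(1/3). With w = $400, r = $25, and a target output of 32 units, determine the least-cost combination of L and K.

L* = 8, K* = 64

Cost minimization requires the marginal rate of technical substitution to equal the input-price ratio: MP_L/MP_K = w/r.
Here MP_L/MP_K = (2/3)·(K/L)/(1/3) = 2·(K/L). Setting this equal to 400/25 = 16 gives K = 8L.
Substituting into Q = 32: 2·L^(2/3)·(8L)^(1/3) = 32.
Solving, L = 8 and K = 64.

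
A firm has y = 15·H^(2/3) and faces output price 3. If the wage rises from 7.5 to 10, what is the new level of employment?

From P·MP_H = w with MP_H = 10·H^(-1/3), the labor demand is H(w) = (30/w)^(3).
At w = 7.5: H = 64. At w = 10: H = 27.

H* = 27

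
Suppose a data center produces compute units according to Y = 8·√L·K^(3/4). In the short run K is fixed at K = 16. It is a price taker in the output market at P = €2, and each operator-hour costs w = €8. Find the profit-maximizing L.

L* = 64

With K = 16, MP_L = (1/2)·8·L^(-1/2)·16^(3/4) = 32·L^(-1/2).
Profit maximization for a price taker requires P·MP_L = w: 2·32·L^(-1/2) = 8.
So L^(-1/2) = 0.125, which gives L = 64.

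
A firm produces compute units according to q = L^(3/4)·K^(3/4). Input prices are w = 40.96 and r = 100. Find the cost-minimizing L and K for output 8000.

Cost minimization requires the marginal rate of technical substitution to equal the input-price ratio: MP_L/MP_K = w/r.
Here MP_L/MP_K = (3/4)·(K/L)/(3/4) = (K/L). Setting this equal to 40.96/100 = 0.4096 gives K = 0.4096L.
Substituting into q = 8000: L^(3/4)·(0.4096L)^(3/4) = 8000.
Solving, L = 625 and K = 256.

L* = 625, K* = 256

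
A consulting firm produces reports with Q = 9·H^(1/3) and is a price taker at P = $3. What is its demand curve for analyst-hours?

MP_H = (1/3)·9·H^(-2/3) = 3·H^(-2/3).
Setting P·MP_H = w: 9·H^(-2/3) = w.
Solving for H: H^(-2/3) = w/9, so H = (9/w)^(3/2).

H(w) = (9/w)^(3/2)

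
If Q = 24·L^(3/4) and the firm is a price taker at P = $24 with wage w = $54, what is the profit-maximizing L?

L* = 4096

MP_L = (3/4)·24·L^(-1/4) = 18·L^(-1/4).
Profit maximization for a price taker requires P·MP_L = w: 24·18·L^(-1/4) = 54.
So L^(-1/4) = 0.125, which gives L = 4096.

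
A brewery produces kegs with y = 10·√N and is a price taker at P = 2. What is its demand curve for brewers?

MP_N = (1/2)·10·N^(-1/2) = 5·N^(-1/2).
Setting P·MP_N = w: 10·N^(-1/2) = w.
Solving for N: N^(-1/2) = w/10, so N = (10/w)^(2).

N(w) = 100/w²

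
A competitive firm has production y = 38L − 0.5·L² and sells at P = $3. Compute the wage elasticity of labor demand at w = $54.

From P·MP_L = w with MP_L = 38 − L, labor demand is L(w) = 38 − w/3.
dL/dw = −1/(3) = -1/3.
At w = 54, L = 20, so ε = (dL/dw)·(w/L) = (-1/3)·(54/20) = -0.9.

ε = -0.9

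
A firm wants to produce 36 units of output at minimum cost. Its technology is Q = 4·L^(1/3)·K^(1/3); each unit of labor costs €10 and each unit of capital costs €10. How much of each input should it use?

L* = 27, K* = 27

Cost minimization requires the marginal rate of technical substitution to equal the input-price ratio: MP_L/MP_K = w/r.
Here MP_L/MP_K = (1/3)·(K/L)/(1/3) = (K/L). Setting this equal to 10/10 = 1 gives K = L.
Substituting into Q = 36: 4·L^(1/3)·(L)^(1/3) = 36.
Solving, L = 27 and K = 27.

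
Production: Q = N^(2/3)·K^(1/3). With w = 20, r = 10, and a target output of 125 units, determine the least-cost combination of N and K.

Cost minimization requires the marginal rate of technical substitution to equal the input-price ratio: MP_N/MP_K = w/r.
Here MP_N/MP_K = (2/3)·(K/N)/(1/3) = 2·(K/N). Setting this equal to 20/10 = 2 gives K = N.
Substituting into Q = 125: N^(2/3)·(N)^(1/3) = 125.
Solving, N = 125 and K = 125.

N* = 125, K* = 125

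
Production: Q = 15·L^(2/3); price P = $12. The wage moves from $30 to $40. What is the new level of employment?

From P·MP_L = w with MP_L = 10·L^(-1/3), the labor demand is L(w) = (120/w)^(3).
At w = 30: L = 64. At w = 40: L = 27.

L* = 27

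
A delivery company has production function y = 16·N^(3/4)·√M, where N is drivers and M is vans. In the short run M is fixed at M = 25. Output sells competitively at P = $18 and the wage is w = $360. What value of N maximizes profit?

N* = 81

With M = 25, MP_N = (3/4)·16·N^(-1/4)·25^(1/2) = 60·N^(-1/4).
Profit maximization for a price taker requires P·MP_N = w: 18·60·N^(-1/4) = 360.
So N^(-1/4) = 1/3, which gives N = 81.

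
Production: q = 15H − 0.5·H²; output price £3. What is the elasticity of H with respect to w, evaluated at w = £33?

From P·MP_H = w with MP_H = 15 − H, labor demand is H(w) = 15 − w/3.
dH/dw = −1/(3) = -1/3.
At w = 33, H = 4, so ε = (dH/dw)·(w/H) = (-1/3)·(33/4) = -2.75.

ε = -2.75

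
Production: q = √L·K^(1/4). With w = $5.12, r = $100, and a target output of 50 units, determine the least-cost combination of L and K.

Cost minimization requires the marginal rate of technical substitution to equal the input-price ratio: MP_L/MP_K = w/r.
Here MP_L/MP_K = (1/2)·(K/L)/(1/4) = 2·(K/L). Setting this equal to 5.12/100 = 0.0512 gives K = 0.0256L.
Substituting into q = 50: L^(1/2)·(0.0256L)^(1/4) = 50.
Solving, L = 625 and K = 16.

L* = 625, K* = 16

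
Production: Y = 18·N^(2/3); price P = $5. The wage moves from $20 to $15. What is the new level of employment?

From P·MP_N = w with MP_N = 12·N^(-1/3), the labor demand is N(w) = (60/w)^(3).
At w = 20: N = 27. At w = 15: N = 64.

N* = 64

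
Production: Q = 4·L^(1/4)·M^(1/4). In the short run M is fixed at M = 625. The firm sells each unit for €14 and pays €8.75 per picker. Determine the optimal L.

With M = 625, MP_L = (1/4)·4·L^(-3/4)·625^(1/4) = 5·L^(-3/4).
Profit maximization for a price taker requires P·MP_L = w: 14·5·L^(-3/4) = 8.75.
So L^(-3/4) = 0.125, which gives L = 16.

L* = 16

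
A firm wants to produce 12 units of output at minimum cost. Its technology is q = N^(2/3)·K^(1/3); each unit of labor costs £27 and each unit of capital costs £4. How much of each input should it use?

N* = 8, K* = 27

Cost minimization requires the marginal rate of technical substitution to equal the input-price ratio: MP_N/MP_K = w/r.
Here MP_N/MP_K = (2/3)·(K/N)/(1/3) = 2·(K/N). Setting this equal to 27/4 = 6.75 gives K = 3.375N.
Substituting into q = 12: N^(2/3)·(3.375N)^(1/3) = 12.
Solving, N = 8 and K = 27.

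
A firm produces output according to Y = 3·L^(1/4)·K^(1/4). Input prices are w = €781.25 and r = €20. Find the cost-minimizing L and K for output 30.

Cost minimization requires the marginal rate of technical substitution to equal the input-price ratio: MP_L/MP_K = w/r.
Here MP_L/MP_K = (1/4)·(K/L)/(1/4) = (K/L). Setting this equal to 781.25/20 = 39.0625 gives K = 39.0625L.
Substituting into Y = 30: 3·L^(1/4)·(39.0625L)^(1/4) = 30.
Solving, L = 16 and K = 625.

L* = 16, K* = 625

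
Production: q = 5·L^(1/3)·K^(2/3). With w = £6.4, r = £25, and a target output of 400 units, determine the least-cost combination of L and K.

Cost minimization requires the marginal rate of technical substitution to equal the input-price ratio: MP_L/MP_K = w/r.
Here MP_L/MP_K = (1/3)·(K/L)/(2/3) = 0.5·(K/L). Setting this equal to 6.4/25 = 0.256 gives K = 0.512L.
Substituting into q = 400: 5·L^(1/3)·(0.512L)^(2/3) = 400.
Solving, L = 125 and K = 64.

L* = 125, K* = 64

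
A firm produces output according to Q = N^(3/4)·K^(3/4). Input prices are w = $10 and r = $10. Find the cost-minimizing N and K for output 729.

N* = 81, K* = 81

Cost minimization requires the marginal rate of technical substitution to equal the input-price ratio: MP_N/MP_K = w/r.
Here MP_N/MP_K = (3/4)·(K/N)/(3/4) = (K/N). Setting this equal to 10/10 = 1 gives K = N.
Substituting into Q = 729: N^(3/4)·(N)^(3/4) = 729.
Solving, N = 81 and K = 81.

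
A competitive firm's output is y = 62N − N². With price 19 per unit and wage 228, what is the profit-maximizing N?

N* = 25

The marginal product of N is MP_N = 62 − 2N.
A price-taking firm hires until the value of the marginal product equals the wage: P·MP_N = w, so 19·(62 − 2N) = 228.
Then 62 − 2N = 12, giving N = 25.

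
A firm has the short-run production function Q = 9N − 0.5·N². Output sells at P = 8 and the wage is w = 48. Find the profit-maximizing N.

N* = 3

The marginal product of N is MP_N = 9 − N.
A price-taking firm hires until the value of the marginal product equals the wage: P·MP_N = w, so 8·(9 − N) = 48.
Then 9 − N = 6, giving N = 3.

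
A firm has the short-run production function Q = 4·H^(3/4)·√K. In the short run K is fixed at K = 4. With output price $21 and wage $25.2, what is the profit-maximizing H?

With K = 4, MP_H = (3/4)·4·H^(-1/4)·4^(1/2) = 6·H^(-1/4).
Profit maximization for a price taker requires P·MP_H = w: 21·6·H^(-1/4) = 25.2.
So H^(-1/4) = 0.2, which gives H = 625.

H* = 625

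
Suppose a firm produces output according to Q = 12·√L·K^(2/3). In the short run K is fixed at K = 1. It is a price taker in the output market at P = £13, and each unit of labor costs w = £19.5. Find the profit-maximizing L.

L* = 16

With K = 1, MP_L = (1/2)·12·L^(-1/2)·1^(2/3) = 6·L^(-1/2).
Profit maximization for a price taker requires P·MP_L = w: 13·6·L^(-1/2) = 19.5.
So L^(-1/2) = 0.25, which gives L = 16.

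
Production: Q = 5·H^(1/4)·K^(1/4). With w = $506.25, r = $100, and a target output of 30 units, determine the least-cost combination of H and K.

H* = 16, K* = 81

Cost minimization requires the marginal rate of technical substitution to equal the input-price ratio: MP_H/MP_K = w/r.
Here MP_H/MP_K = (1/4)·(K/H)/(1/4) = (K/H). Setting this equal to 506.25/100 = 5.0625 gives K = 5.0625H.
Substituting into Q = 30: 5·H^(1/4)·(5.0625H)^(1/4) = 30.
Solving, H = 16 and K = 81.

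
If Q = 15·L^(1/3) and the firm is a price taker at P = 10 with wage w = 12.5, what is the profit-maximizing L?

MP_L = (1/3)·15·L^(-2/3) = 5·L^(-2/3).
Profit maximization for a price taker requires P·MP_L = w: 10·5·L^(-2/3) = 12.5.
So L^(-2/3) = 0.25, which gives L = 8.

L* = 8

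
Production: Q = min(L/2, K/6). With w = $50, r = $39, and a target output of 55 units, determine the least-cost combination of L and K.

With a fixed-proportions technology, the cost-minimizing bundle uses no slack in either input: L/2 = K/6 = Q.
So L = 2·55 = 110 and K = 6·55 = 330.

L* = 110, K* = 330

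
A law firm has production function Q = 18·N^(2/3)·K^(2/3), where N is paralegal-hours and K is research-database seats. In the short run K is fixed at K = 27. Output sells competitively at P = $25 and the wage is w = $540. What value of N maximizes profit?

With K = 27, MP_N = (2/3)·18·N^(-1/3)·27^(2/3) = 108·N^(-1/3).
Profit maximization for a price taker requires P·MP_N = w: 25·108·N^(-1/3) = 540.
So N^(-1/3) = 0.2, which gives N = 125.

N* = 125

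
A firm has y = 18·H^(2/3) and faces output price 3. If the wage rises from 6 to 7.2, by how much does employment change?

ΔH = -91

From P·MP_H = w with MP_H = 12·H^(-1/3), the labor demand is H(w) = (36/w)^(3).
At w = 6: H = 216. At w = 7.2: H = 125.
ΔH = 125 − 216 = -91.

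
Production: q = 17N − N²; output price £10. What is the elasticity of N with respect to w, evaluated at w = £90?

From P·MP_N = w with MP_N = 17 − 2N, labor demand is N(w) = (17 − w/10)/2.
dN/dw = −1/(20) = -0.05.
At w = 90, N = 4, so ε = (dN/dw)·(w/N) = (-0.05)·(90/4) = -1.125.

ε = -1.125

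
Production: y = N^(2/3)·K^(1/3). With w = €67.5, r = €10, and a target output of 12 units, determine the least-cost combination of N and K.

N* = 8, K* = 27

Cost minimization requires the marginal rate of technical substitution to equal the input-price ratio: MP_N/MP_K = w/r.
Here MP_N/MP_K = (2/3)·(K/N)/(1/3) = 2·(K/N). Setting this equal to 67.5/10 = 6.75 gives K = 3.375N.
Substituting into y = 12: N^(2/3)·(3.375N)^(1/3) = 12.
Solving, N = 8 and K = 27.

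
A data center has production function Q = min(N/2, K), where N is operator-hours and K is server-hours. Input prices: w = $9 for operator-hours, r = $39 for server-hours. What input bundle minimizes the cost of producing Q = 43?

N* = 86, K* = 43

With a fixed-proportions technology, the cost-minimizing bundle uses no slack in either input: N/2 = K = Q.
So N = 2·43 = 86 and K = 43.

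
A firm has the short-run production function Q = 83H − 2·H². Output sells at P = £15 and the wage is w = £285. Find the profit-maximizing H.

The marginal product of H is MP_H = 83 − 4H.
A price-taking firm hires until the value of the marginal product equals the wage: P·MP_H = w, so 15·(83 − 4H) = 285.
Then 83 − 4H = 19, giving H = 16.

H* = 16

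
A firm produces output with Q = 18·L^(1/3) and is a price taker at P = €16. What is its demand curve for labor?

L(w) = (96/w)^(3/2)

MP_L = (1/3)·18·L^(-2/3) = 6·L^(-2/3).
Setting P·MP_L = w: 96·L^(-2/3) = w.
Solving for L: L^(-2/3) = w/96, so L = (96/w)^(3/2).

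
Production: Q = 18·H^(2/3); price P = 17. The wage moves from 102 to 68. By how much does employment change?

ΔH = 19

From P·MP_H = w with MP_H = 12·H^(-1/3), the labor demand is H(w) = (204/w)^(3).
At w = 102: H = 8. At w = 68: H = 27.
ΔH = 27 − 8 = 19.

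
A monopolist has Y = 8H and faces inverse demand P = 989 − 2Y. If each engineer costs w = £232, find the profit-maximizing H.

Marginal revenue from the inverse demand is MR = 989 − 4Y.
The marginal product is MP_H = 8.
A monopolist hires until marginal revenue product equals the wage: MR·MP_H = w.
(989 − 32H)·8 = 232, so H = 30.

H* = 30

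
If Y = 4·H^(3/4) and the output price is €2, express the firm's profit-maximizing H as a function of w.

H(w) = 1296/w^(4)

MP_H = (3/4)·4·H^(-1/4) = 3·H^(-1/4).
Setting P·MP_H = w: 6·H^(-1/4) = w.
Solving for H: H^(-1/4) = w/6, so H = (6/w)^(4).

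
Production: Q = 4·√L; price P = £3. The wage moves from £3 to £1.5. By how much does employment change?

ΔL = 12

From P·MP_L = w with MP_L = 2·L^(-1/2), the labor demand is L(w) = (6/w)^(2).
At w = 3: L = 4. At w = 1.5: L = 16.
ΔL = 16 − 4 = 12.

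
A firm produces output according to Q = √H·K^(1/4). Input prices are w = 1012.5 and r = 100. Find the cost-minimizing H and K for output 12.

H* = 16, K* = 81

Cost minimization requires the marginal rate of technical substitution to equal the input-price ratio: MP_H/MP_K = w/r.
Here MP_H/MP_K = (1/2)·(K/H)/(1/4) = 2·(K/H). Setting this equal to 1012.5/100 = 10.125 gives K = 5.0625H.
Substituting into Q = 12: H^(1/2)·(5.0625H)^(1/4) = 12.
Solving, H = 16 and K = 81.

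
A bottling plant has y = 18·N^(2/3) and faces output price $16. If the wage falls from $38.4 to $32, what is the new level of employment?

From P·MP_N = w with MP_N = 12·N^(-1/3), the labor demand is N(w) = (192/w)^(3).
At w = 38.4: N = 125. At w = 32: N = 216.

N* = 216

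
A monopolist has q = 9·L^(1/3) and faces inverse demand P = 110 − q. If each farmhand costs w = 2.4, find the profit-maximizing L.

L* = 125

Marginal revenue from the inverse demand is MR = 110 − 2q.
The marginal product is MP_L = 3·L^(-2/3).
A monopolist hires until marginal revenue product equals the wage: MR·MP_L = w.
At L, q = 9·L^(1/3). Substituting and solving: (110 − 18·L^(1/3))·3·L^(-2/3) = 2.4 gives L = 125.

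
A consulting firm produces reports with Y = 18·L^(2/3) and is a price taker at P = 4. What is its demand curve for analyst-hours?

MP_L = (2/3)·18·L^(-1/3) = 12·L^(-1/3).
Setting P·MP_L = w: 48·L^(-1/3) = w.
Solving for L: L^(-1/3) = w/48, so L = (48/w)^(3).

L(w) = 110592/w³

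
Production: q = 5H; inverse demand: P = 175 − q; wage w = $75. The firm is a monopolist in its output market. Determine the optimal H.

H* = 16

Marginal revenue from the inverse demand is MR = 175 − 2q.
The marginal product is MP_H = 5.
A monopolist hires until marginal revenue product equals the wage: MR·MP_H = w.
(175 − 10H)·5 = 75, so H = 16.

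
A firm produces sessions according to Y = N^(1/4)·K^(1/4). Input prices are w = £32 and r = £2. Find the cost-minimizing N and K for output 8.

N* = 16, K* = 256

Cost minimization requires the marginal rate of technical substitution to equal the input-price ratio: MP_N/MP_K = w/r.
Here MP_N/MP_K = (1/4)·(K/N)/(1/4) = (K/N). Setting this equal to 32/2 = 16 gives K = 16N.
Substituting into Y = 8: N^(1/4)·(16N)^(1/4) = 8.
Solving, N = 16 and K = 256.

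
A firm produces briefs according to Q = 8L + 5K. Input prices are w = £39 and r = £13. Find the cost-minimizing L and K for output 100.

L* = 0, K* = 20

The inputs are perfect substitutes, so the firm uses whichever has the lower cost per unit of output.
Cost per unit of output via L is w/8 = 4.875; via K it is r/5 = 2.6. K is cheaper.
Producing Q = 100 with K alone: L = 0, K = 20.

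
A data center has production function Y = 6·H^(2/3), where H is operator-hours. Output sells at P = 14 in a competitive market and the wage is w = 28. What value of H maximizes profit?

MP_H = (2/3)·6·H^(-1/3) = 4·H^(-1/3).
Profit maximization for a price taker requires P·MP_H = w: 14·4·H^(-1/3) = 28.
So H^(-1/3) = 0.5, which gives H = 8.

H* = 8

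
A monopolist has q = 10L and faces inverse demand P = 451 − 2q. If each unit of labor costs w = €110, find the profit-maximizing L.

Marginal revenue from the inverse demand is MR = 451 − 4q.
The marginal product is MP_L = 10.
A monopolist hires until marginal revenue product equals the wage: MR·MP_L = w.
(451 − 40L)·10 = 110, so L = 11.

L* = 11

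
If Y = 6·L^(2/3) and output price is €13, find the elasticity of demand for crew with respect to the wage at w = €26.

MP_L = (2/3)·6·L^(-1/3), so P·MP_L = w gives 52·L^(-1/3) = w.
Solving, L(w) = (52/w)^(3). This is a constant-elasticity form: L ∝ w^(−3), so ε = −3.

ε = -3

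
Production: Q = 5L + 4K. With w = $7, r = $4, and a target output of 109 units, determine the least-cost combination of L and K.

The inputs are perfect substitutes, so the firm uses whichever has the lower cost per unit of output.
Cost per unit of output via L is w/5 = 1.4; via K it is r/4 = 1. K is cheaper.
Producing Q = 109 with K alone: L = 0, K = 27.25.

L* = 0, K* = 27.25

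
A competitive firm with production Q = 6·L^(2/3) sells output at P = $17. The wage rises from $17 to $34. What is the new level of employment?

L* = 8

From P·MP_L = w with MP_L = 4·L^(-1/3), the labor demand is L(w) = (68/w)^(3).
At w = 17: L = 64. At w = 34: L = 8.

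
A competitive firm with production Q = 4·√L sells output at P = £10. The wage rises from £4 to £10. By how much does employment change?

ΔL = -21

From P·MP_L = w with MP_L = 2·L^(-1/2), the labor demand is L(w) = (20/w)^(2).
At w = 4: L = 25. At w = 10: L = 4.
ΔL = 4 − 25 = -21.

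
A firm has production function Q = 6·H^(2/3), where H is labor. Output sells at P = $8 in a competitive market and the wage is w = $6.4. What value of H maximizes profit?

MP_H = (2/3)·6·H^(-1/3) = 4·H^(-1/3).
Profit maximization for a price taker requires P·MP_H = w: 8·4·H^(-1/3) = 6.4.
So H^(-1/3) = 0.2, which gives H = 125.

H* = 125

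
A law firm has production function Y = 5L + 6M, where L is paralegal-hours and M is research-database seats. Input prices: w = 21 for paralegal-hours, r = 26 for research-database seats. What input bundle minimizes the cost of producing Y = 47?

The inputs are perfect substitutes, so the firm uses whichever has the lower cost per unit of output.
Cost per unit of output via L is w/5 = 4.2; via M it is r/6 = 13/3. L is cheaper.
Producing Y = 47 with L alone: L = 9.4, M = 0.

L* = 9.4, M* = 0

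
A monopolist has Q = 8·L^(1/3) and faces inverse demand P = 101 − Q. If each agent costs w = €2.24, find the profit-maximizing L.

L* = 125

Marginal revenue from the inverse demand is MR = 101 − 2Q.
The marginal product is MP_L = (8/3)·L^(-2/3).
A monopolist hires until marginal revenue product equals the wage: MR·MP_L = w.
At L, Q = 8·L^(1/3). Substituting and solving: (101 − 16·L^(1/3))·(8/3)·L^(-2/3) = 2.24 gives L = 125.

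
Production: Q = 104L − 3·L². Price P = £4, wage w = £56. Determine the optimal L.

The marginal product of L is MP_L = 104 − 6L.
A price-taking firm hires until the value of the marginal product equals the wage: P·MP_L = w, so 4·(104 − 6L) = 56.
Then 104 − 6L = 14, giving L = 15.

L* = 15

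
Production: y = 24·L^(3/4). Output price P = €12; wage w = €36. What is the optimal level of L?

L* = 1296

MP_L = (3/4)·24·L^(-1/4) = 18·L^(-1/4).
Profit maximization for a price taker requires P·MP_L = w: 12·18·L^(-1/4) = 36.
So L^(-1/4) = 1/6, which gives L = 1296.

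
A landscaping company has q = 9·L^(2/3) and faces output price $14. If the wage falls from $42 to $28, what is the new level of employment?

From P·MP_L = w with MP_L = 6·L^(-1/3), the labor demand is L(w) = (84/w)^(3).
At w = 42: L = 8. At w = 28: L = 27.

L* = 27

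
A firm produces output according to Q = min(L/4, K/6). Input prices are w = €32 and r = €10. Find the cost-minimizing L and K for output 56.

L* = 224, K* = 336

With a fixed-proportions technology, the cost-minimizing bundle uses no slack in either input: L/4 = K/6 = Q.
So L = 4·56 = 224 and K = 6·56 = 336.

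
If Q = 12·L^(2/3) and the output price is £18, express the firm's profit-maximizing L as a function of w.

MP_L = (2/3)·12·L^(-1/3) = 8·L^(-1/3).
Setting P·MP_L = w: 144·L^(-1/3) = w.
Solving for L: L^(-1/3) = w/144, so L = (144/w)^(3).

L(w) = 2985984/w³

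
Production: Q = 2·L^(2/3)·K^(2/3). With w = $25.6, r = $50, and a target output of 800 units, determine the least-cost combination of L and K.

Cost minimization requires the marginal rate of technical substitution to equal the input-price ratio: MP_L/MP_K = w/r.
Here MP_L/MP_K = (2/3)·(K/L)/(2/3) = (K/L). Setting this equal to 25.6/50 = 0.512 gives K = 0.512L.
Substituting into Q = 800: 2·L^(2/3)·(0.512L)^(2/3) = 800.
Solving, L = 125 and K = 64.

L* = 125, K* = 64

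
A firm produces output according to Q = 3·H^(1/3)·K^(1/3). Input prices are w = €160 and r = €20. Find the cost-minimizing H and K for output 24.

Cost minimization requires the marginal rate of technical substitution to equal the input-price ratio: MP_H/MP_K = w/r.
Here MP_H/MP_K = (1/3)·(K/H)/(1/3) = (K/H). Setting this equal to 160/20 = 8 gives K = 8H.
Substituting into Q = 24: 3·H^(1/3)·(8H)^(1/3) = 24.
Solving, H = 8 and K = 64.

H* = 8, K* = 64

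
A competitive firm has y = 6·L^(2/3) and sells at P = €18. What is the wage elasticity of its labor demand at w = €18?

ε = -3

MP_L = (2/3)·6·L^(-1/3), so P·MP_L = w gives 72·L^(-1/3) = w.
Solving, L(w) = (72/w)^(3). This is a constant-elasticity form: L ∝ w^(−3), so ε = −3.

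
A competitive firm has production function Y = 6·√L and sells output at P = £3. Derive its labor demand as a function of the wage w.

MP_L = (1/2)·6·L^(-1/2) = 3·L^(-1/2).
Setting P·MP_L = w: 9·L^(-1/2) = w.
Solving for L: L^(-1/2) = w/9, so L = (9/w)^(2).

L(w) = 81/w²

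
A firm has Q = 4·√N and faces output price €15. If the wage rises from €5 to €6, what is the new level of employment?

From P·MP_N = w with MP_N = 2·N^(-1/2), the labor demand is N(w) = (30/w)^(2).
At w = 5: N = 36. At w = 6: N = 25.

N* = 25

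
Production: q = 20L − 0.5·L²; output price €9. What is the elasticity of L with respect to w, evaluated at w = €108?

ε = -1.5

From P·MP_L = w with MP_L = 20 − L, labor demand is L(w) = 20 − w/9.
dL/dw = −1/(9) = -1/9.
At w = 108, L = 8, so ε = (dL/dw)·(w/L) = (-1/9)·(108/8) = -1.5.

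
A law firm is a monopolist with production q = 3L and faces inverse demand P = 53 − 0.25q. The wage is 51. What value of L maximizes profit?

L* = 24

Marginal revenue from the inverse demand is MR = 53 − 0.5q.
The marginal product is MP_L = 3.
A monopolist hires until marginal revenue product equals the wage: MR·MP_L = w.
(53 − 1.5L)·3 = 51, so L = 24.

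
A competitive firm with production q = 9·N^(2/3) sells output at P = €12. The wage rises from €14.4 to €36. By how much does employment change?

From P·MP_N = w with MP_N = 6·N^(-1/3), the labor demand is N(w) = (72/w)^(3).
At w = 14.4: N = 125. At w = 36: N = 8.
ΔN = 8 − 125 = -117.

ΔN = -117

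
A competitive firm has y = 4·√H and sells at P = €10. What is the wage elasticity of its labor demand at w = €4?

MP_H = (1/2)·4·H^(-1/2), so P·MP_H = w gives 20·H^(-1/2) = w.
Solving, H(w) = (20/w)^(2). This is a constant-elasticity form: H ∝ w^(−2), so ε = −2.

ε = -2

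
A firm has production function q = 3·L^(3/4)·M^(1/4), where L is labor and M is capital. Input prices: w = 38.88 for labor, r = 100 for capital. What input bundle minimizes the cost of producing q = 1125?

L* = 625, M* = 81

Cost minimization requires the marginal rate of technical substitution to equal the input-price ratio: MP_L/MP_M = w/r.
Here MP_L/MP_M = (3/4)·(M/L)/(1/4) = 3·(M/L). Setting this equal to 38.88/100 = 0.3888 gives M = 0.1296L.
Substituting into q = 1125: 3·L^(3/4)·(0.1296L)^(1/4) = 1125.
Solving, L = 625 and M = 81.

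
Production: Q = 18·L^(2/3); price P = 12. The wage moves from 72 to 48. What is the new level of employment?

From P·MP_L = w with MP_L = 12·L^(-1/3), the labor demand is L(w) = (144/w)^(3).
At w = 72: L = 8. At w = 48: L = 27.

L* = 27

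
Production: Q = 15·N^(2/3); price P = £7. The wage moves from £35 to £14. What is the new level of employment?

N* = 125

From P·MP_N = w with MP_N = 10·N^(-1/3), the labor demand is N(w) = (70/w)^(3).
At w = 35: N = 8. At w = 14: N = 125.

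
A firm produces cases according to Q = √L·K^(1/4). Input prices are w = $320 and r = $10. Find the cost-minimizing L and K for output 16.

Cost minimization requires the marginal rate of technical substitution to equal the input-price ratio: MP_L/MP_K = w/r.
Here MP_L/MP_K = (1/2)·(K/L)/(1/4) = 2·(K/L). Setting this equal to 320/10 = 32 gives K = 16L.
Substituting into Q = 16: L^(1/2)·(16L)^(1/4) = 16.
Solving, L = 16 and K = 256.

L* = 16, K* = 256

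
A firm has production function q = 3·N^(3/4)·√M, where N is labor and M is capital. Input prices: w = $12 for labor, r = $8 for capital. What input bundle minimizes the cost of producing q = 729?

Cost minimization requires the marginal rate of technical substitution to equal the input-price ratio: MP_N/MP_M = w/r.
Here MP_N/MP_M = (3/4)·(M/N)/(1/2) = 1.5·(M/N). Setting this equal to 12/8 = 1.5 gives M = N.
Substituting into q = 729: 3·N^(3/4)·(N)^(1/2) = 729.
Solving, N = 81 and M = 81.

N* = 81, M* = 81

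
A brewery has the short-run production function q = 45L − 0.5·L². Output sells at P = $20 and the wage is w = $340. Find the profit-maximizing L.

L* = 28

The marginal product of L is MP_L = 45 − L.
A price-taking firm hires until the value of the marginal product equals the wage: P·MP_L = w, so 20·(45 − L) = 340.
Then 45 − L = 17, giving L = 28.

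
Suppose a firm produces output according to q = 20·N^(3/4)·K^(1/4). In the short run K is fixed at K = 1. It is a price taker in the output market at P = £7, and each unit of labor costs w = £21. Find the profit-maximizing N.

N* = 625

With K = 1, MP_N = (3/4)·20·N^(-1/4)·1^(1/4) = 15·N^(-1/4).
Profit maximization for a price taker requires P·MP_N = w: 7·15·N^(-1/4) = 21.
So N^(-1/4) = 0.2, which gives N = 625.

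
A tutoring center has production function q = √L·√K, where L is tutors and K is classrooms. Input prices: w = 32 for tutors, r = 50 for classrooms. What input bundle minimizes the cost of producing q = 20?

Cost minimization requires the marginal rate of technical substitution to equal the input-price ratio: MP_L/MP_K = w/r.
Here MP_L/MP_K = (1/2)·(K/L)/(1/2) = (K/L). Setting this equal to 32/50 = 0.64 gives K = 0.64L.
Substituting into q = 20: L^(1/2)·(0.64L)^(1/2) = 20.
Solving, L = 25 and K = 16.

L* = 25, K* = 16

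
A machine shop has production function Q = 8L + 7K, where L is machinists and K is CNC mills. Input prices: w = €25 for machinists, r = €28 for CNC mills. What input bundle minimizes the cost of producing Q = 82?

L* = 10.25, K* = 0

The inputs are perfect substitutes, so the firm uses whichever has the lower cost per unit of output.
Cost per unit of output via L is w/8 = 3.125; via K it is r/7 = 4. L is cheaper.
Producing Q = 82 with L alone: L = 10.25, K = 0.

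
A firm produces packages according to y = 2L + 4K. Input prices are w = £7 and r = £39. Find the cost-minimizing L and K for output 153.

The inputs are perfect substitutes, so the firm uses whichever has the lower cost per unit of output.
Cost per unit of output via L is w/2 = 3.5; via K it is r/4 = 9.75. L is cheaper.
Producing y = 153 with L alone: L = 76.5, K = 0.

L* = 76.5, K* = 0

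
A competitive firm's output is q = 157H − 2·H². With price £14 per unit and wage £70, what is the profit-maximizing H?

The marginal product of H is MP_H = 157 − 4H.
A price-taking firm hires until the value of the marginal product equals the wage: P·MP_H = w, so 14·(157 − 4H) = 70.
Then 157 − 4H = 5, giving H = 38.

H* = 38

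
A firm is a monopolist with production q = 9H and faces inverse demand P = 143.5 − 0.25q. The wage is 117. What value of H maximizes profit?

Marginal revenue from the inverse demand is MR = 143.5 − 0.5q.
The marginal product is MP_H = 9.
A monopolist hires until marginal revenue product equals the wage: MR·MP_H = w.
(143.5 − 4.5H)·9 = 117, so H = 29.

H* = 29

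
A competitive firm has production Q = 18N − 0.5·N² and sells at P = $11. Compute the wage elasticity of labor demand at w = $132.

From P·MP_N = w with MP_N = 18 − N, labor demand is N(w) = 18 − w/11.
dN/dw = −1/(11) = -1/11.
At w = 132, N = 6, so ε = (dN/dw)·(w/N) = (-1/11)·(132/6) = -2.

ε = -2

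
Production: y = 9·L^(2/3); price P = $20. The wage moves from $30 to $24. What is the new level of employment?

From P·MP_L = w with MP_L = 6·L^(-1/3), the labor demand is L(w) = (120/w)^(3).
At w = 30: L = 64. At w = 24: L = 125.

L* = 125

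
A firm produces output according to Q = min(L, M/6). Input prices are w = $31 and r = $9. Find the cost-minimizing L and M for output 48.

With a fixed-proportions technology, the cost-minimizing bundle uses no slack in either input: L = M/6 = Q.
So L = 48 and M = 6·48 = 288.

L* = 48, M* = 288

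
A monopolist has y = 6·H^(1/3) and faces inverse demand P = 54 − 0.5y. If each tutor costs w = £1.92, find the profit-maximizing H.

Marginal revenue from the inverse demand is MR = 54 − y.
The marginal product is MP_H = 2·H^(-2/3).
A monopolist hires until marginal revenue product equals the wage: MR·MP_H = w.
At H, y = 6·H^(1/3). Substituting and solving: (54 − 6·H^(1/3))·2·H^(-2/3) = 1.92 gives H = 125.

H* = 125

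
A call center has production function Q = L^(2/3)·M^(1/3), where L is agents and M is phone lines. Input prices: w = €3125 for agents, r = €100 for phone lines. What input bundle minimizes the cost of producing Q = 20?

L* = 8, M* = 125

Cost minimization requires the marginal rate of technical substitution to equal the input-price ratio: MP_L/MP_M = w/r.
Here MP_L/MP_M = (2/3)·(M/L)/(1/3) = 2·(M/L). Setting this equal to 3125/100 = 31.25 gives M = 15.625L.
Substituting into Q = 20: L^(2/3)·(15.625L)^(1/3) = 20.
Solving, L = 8 and M = 125.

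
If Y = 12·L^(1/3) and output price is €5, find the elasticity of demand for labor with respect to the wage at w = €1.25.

MP_L = (1/3)·12·L^(-2/3), so P·MP_L = w gives 20·L^(-2/3) = w.
Solving, L(w) = (20/w)^(3/2). This is a constant-elasticity form: L ∝ w^(−3/2), so ε = −3/2.

ε = -1.5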